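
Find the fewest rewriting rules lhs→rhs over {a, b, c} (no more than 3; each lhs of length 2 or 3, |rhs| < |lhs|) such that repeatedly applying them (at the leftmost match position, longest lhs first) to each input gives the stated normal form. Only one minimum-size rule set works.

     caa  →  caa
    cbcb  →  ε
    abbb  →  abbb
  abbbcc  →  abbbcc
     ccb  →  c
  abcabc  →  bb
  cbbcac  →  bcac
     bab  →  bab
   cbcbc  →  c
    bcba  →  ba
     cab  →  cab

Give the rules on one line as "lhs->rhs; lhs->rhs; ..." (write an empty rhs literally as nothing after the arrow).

abc->b; cb->

  | caa
  | cbcb => cb => ε
  | abbb
  | abbbcc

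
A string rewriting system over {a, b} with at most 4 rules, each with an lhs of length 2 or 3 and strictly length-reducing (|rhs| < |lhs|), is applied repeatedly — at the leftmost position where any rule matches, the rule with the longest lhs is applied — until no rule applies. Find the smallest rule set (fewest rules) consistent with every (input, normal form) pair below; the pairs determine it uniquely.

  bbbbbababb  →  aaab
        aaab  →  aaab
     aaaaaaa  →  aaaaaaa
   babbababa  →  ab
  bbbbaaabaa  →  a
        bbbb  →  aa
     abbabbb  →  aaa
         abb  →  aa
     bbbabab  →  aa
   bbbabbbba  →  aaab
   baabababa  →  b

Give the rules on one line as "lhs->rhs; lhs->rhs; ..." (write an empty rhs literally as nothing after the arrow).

  | bbbbbababb => abbbababb => aabababb => aabbabb => aabbb => aaab
  | aaab
  | aaaaaaa
  | babbababa => bbbababa => abababa => abbaba => abba => ab

ba->b; baa->; bb->a; bba->b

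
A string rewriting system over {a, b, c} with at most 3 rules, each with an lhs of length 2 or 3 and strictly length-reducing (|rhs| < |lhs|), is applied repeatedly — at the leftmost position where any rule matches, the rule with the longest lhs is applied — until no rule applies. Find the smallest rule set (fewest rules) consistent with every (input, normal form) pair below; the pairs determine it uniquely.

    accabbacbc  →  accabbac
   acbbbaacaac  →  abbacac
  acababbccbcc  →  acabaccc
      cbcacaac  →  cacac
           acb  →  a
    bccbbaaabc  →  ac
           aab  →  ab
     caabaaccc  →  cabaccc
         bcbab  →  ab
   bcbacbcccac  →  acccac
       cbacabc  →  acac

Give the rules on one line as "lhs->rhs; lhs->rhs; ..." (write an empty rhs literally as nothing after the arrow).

aa->a; bc->c; cb->

  | accabbacbc => accabbac
  | acbbbaacaac => abbaacaac => abbacaac => abbacac
  | acababbccbcc => acababccbcc => acabaccbcc => acabaccc
  | cbcacaac => cacaac => cacac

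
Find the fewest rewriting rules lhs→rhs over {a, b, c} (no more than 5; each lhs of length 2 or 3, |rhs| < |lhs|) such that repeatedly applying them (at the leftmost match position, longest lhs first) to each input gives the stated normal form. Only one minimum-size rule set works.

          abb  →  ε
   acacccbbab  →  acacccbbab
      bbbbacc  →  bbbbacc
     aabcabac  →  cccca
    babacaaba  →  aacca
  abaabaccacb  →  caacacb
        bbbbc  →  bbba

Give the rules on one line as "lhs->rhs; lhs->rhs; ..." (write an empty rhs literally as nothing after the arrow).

  | abb => ε
  | acacccbbab
  | bbbbacc
  | aabcabac => cccabac => ccccbc => cccca

aab->cc; aba->cb; abb->; bc->a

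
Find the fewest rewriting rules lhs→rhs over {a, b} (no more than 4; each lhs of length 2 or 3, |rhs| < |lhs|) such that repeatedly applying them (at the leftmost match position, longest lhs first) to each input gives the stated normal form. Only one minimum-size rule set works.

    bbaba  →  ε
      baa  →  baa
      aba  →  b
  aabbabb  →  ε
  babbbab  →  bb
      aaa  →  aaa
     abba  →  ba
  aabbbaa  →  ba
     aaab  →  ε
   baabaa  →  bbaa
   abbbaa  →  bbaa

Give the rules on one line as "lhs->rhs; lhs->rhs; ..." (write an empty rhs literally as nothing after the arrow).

aab->b; ab->; aba->b; bbb->ab

  | bbaba => bbb => ab => ε
  | baa
  | aba => b
  | aabbabb => bbabb => bbb => ab => ε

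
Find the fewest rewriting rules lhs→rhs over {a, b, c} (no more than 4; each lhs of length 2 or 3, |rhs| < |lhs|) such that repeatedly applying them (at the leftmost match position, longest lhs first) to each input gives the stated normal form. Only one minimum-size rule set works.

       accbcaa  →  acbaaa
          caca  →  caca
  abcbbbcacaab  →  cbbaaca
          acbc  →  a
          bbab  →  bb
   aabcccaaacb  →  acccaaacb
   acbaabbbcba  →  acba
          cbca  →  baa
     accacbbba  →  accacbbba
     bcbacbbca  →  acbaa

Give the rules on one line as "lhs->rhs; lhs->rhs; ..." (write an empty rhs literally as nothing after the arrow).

  | accbcaa => acbaaa
  | caca
  | abcbbbcacaab => cbbbcacaab => cbbaacaab => cbbaaca
  | acbc => aba => a

ab->; bc->a; cbc->ba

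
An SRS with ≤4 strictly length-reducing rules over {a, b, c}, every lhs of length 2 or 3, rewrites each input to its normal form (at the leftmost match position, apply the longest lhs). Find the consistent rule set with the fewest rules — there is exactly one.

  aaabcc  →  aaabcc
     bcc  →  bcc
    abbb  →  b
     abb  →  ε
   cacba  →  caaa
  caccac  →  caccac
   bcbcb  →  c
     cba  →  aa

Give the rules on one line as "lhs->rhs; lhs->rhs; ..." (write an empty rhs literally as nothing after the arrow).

abb->; baa->c; cb->a

  | aaabcc
  | bcc
  | abbb => b
  | abb => ε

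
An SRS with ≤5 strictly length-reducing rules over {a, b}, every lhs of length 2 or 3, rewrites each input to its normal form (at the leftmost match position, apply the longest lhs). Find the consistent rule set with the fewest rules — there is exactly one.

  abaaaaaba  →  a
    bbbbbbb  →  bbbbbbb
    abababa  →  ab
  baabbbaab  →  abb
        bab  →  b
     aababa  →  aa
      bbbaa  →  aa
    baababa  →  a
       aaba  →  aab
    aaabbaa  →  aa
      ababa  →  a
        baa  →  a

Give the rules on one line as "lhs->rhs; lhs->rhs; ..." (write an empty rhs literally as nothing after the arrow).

aaa->a; aba->ab; ba->; bba->aa

  | abaaaaaba => abaaaaba => abaaaba => abaaba => ababa => abba => aaa => a
  | bbbbbbb
  | abababa => abbaba => aaaba => aba => ab
  | baabbbaab => abbbaab => abaaab => abaab => abab => abb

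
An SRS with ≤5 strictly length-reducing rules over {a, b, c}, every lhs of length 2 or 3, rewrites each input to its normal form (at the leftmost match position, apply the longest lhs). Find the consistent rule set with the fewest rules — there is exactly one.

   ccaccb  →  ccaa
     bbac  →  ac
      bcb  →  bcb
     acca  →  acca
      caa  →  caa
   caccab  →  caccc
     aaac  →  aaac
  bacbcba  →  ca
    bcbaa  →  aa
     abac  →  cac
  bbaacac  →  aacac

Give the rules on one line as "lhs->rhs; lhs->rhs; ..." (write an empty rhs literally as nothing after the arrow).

ab->c; ba->a; cba->ba; ccb->a

  | ccaccb => ccaa
  | bbac => bac => ac
  | bcb
  | acca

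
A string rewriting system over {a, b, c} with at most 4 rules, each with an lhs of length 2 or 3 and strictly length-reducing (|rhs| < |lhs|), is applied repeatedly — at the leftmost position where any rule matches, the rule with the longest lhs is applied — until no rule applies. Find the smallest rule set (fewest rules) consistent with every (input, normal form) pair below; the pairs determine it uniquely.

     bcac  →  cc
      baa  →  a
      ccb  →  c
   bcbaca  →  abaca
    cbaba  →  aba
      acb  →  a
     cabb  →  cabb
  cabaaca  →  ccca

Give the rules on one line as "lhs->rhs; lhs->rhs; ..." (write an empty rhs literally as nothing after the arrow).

aa->c; bc->a; cb->

  | bcac => aac => cc
  | baa => bc => a
  | ccb => c
  | bcbaca => abaca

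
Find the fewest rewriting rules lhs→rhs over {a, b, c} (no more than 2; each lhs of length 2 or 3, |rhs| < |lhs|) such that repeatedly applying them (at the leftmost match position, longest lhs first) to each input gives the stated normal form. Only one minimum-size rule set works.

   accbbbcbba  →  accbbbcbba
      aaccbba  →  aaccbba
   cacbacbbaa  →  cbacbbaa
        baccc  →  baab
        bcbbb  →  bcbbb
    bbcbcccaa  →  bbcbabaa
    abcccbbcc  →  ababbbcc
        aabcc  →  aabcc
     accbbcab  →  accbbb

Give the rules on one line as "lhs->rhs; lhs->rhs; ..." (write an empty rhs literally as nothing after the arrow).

ca->; ccc->ab

  | accbbbcbba
  | aaccbba
  | cacbacbbaa => cbacbbaa
  | baccc => baab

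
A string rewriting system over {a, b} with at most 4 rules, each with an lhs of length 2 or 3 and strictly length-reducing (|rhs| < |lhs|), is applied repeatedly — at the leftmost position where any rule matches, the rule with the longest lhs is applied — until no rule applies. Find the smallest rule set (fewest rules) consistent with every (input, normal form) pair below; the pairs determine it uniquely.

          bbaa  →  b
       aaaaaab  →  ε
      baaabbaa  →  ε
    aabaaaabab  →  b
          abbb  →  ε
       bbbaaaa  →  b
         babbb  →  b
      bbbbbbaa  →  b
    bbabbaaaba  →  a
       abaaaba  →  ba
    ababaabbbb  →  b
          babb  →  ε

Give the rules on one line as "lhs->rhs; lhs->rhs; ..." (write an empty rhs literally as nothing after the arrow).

aa->b; ab->; bb->

  | bbaa => aa => b
  | aaaaaab => baaaab => bbaab => aab => bb => ε
  | baaabbaa => bbabbaa => abbaa => baa => bb => ε
  | aabaaaabab => bbaaaabab => aaaabab => baabab => bbbab => bab => b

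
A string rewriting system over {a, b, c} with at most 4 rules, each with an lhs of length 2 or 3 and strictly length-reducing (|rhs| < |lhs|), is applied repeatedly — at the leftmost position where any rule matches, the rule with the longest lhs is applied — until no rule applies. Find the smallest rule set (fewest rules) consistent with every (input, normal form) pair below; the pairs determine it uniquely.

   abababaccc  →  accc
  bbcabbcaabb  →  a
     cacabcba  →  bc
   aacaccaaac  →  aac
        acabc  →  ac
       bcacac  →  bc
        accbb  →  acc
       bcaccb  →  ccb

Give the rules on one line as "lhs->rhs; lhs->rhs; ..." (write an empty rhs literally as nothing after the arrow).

  | abababaccc => ababaccc => abaccc => accc
  | bbcabbcaabb => cabbcaabb => bbbcaabb => bcaabb => bbabb => abb => a
  | cacabcba => bcabcba => bbbcba => bcba => bc
  | aacaccaaac => aabccaaac => aabcbaac => aabcac => aabbc => aac

ba->; bb->; ca->b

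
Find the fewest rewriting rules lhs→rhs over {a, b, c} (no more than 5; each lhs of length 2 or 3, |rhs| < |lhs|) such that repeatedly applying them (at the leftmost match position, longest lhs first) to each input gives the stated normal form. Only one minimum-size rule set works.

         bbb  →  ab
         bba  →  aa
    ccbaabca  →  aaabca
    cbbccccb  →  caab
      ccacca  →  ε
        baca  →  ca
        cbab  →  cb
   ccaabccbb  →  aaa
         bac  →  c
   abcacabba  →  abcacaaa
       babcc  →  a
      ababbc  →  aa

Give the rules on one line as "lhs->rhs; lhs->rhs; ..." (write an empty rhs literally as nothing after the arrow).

aac->aa; ba->; bb->a; cc->b

  | bbb => ab
  | bba => aa
  | ccbaabca => bbaabca => aaabca
  | cbbccccb => caccccb => cabccb => cabbb => caab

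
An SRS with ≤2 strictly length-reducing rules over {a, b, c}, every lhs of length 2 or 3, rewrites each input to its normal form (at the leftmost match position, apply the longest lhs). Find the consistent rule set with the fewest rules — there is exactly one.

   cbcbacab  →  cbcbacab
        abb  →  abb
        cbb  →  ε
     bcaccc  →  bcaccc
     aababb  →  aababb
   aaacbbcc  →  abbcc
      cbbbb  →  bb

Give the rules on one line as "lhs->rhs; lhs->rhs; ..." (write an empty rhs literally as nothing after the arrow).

aac->; cbb->

  | cbcbacab
  | abb
  | cbb => ε
  | bcaccc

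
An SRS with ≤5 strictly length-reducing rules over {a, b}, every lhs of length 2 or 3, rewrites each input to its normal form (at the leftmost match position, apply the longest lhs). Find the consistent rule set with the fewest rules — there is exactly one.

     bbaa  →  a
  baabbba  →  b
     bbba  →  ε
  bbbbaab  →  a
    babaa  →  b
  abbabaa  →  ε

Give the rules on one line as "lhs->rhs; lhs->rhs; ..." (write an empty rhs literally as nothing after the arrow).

  | bbaa => a
  | baabbba => baabba => baaba => baaa => bbb => bb => b
  | bbba => bba => ε
  | bbbbaab => bbbaab => bbaab => ab => a

aaa->bb; ab->a; bb->b; bba->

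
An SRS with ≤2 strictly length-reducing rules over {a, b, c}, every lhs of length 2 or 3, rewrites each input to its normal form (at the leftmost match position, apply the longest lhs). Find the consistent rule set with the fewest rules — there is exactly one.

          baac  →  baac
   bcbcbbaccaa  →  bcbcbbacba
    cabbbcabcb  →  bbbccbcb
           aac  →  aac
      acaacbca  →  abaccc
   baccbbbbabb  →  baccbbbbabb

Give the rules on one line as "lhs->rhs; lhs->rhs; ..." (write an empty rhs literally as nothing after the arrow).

  | baac
  | bcbcbbaccaa => bcbcbbacba
  | cabbbcabcb => bbbbcabcb => bbbccbcb
  | aac

bca->cc; ca->b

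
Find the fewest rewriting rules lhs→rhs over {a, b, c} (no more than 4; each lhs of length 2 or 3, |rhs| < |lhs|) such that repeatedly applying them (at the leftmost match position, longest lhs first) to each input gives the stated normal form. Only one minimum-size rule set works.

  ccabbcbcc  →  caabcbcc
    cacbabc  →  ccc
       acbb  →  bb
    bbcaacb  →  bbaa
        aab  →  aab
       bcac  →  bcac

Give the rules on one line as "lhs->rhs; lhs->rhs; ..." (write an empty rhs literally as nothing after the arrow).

  | ccabbcbcc => caabcbcc
  | cacbabc => cbabc => ccc
  | acbb => bb
  | bbcaacb => bbcab => bbaa

acb->b; bab->c; cab->aa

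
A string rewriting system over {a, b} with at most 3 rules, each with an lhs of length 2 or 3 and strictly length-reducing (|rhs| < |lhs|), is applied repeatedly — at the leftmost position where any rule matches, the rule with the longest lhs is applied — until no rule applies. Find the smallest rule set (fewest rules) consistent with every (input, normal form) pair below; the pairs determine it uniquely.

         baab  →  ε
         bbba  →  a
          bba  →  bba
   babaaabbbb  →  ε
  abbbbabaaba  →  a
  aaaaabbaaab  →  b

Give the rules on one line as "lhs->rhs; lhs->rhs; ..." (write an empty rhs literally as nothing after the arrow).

  | baab => bbb => ε
  | bbba => a
  | bba
  | babaaabbbb => baabbbb => bbbbbb => bbb => ε

aa->b; aba->; bbb->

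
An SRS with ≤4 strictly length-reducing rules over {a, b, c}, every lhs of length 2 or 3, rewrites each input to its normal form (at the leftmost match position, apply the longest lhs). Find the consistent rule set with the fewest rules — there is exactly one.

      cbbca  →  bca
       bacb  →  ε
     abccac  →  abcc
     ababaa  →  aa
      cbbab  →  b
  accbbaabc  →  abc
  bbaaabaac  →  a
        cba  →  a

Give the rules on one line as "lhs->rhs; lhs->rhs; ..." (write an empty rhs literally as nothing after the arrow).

ac->; ba->; cb->

  | cbbca => bca
  | bacb => cb => ε
  | abccac => abcc
  | ababaa => abaa => aa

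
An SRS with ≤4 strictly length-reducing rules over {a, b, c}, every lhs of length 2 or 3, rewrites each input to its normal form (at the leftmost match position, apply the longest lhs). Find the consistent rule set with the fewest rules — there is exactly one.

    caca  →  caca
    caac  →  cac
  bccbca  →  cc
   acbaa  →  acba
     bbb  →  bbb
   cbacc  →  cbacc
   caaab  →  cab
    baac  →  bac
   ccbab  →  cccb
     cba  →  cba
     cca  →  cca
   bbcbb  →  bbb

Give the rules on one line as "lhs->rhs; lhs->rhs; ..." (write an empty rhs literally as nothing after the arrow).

  | caca
  | caac => cac
  | bccbca => cbca => cc
  | acbaa => acba

aa->a; bab->cb; bc->; bca->c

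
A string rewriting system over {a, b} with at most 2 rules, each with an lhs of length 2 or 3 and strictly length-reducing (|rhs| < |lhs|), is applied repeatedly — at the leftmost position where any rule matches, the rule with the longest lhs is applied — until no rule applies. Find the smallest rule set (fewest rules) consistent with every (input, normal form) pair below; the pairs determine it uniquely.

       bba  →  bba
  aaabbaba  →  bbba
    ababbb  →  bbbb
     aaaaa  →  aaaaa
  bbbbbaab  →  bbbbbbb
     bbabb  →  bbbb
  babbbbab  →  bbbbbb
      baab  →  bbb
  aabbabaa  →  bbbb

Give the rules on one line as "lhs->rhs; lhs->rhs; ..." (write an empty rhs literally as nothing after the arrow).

ab->b; baa->bb

  | bba
  | aaabbaba => aabbaba => abbaba => bbaba => bbba
  | ababbb => babbb => bbbb
  | aaaaa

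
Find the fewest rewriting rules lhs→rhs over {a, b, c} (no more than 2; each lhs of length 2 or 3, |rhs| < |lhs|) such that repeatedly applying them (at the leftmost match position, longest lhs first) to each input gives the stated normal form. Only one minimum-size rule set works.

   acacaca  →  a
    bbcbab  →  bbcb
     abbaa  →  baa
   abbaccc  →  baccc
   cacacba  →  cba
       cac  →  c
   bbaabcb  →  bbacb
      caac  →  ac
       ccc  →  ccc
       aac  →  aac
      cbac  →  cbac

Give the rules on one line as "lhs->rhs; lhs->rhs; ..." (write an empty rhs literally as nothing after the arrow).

  | acacaca => acaca => aca => a
  | bbcbab => bbcb
  | abbaa => baa
  | abbaccc => baccc

ab->; ca->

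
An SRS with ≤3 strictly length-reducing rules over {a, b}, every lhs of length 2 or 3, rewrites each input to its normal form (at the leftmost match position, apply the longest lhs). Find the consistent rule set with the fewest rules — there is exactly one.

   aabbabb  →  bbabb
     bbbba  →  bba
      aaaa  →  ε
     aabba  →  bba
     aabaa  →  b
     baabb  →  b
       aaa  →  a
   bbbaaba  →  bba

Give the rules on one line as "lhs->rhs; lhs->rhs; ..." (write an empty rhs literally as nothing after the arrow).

aa->; bbb->b

  | aabbabb => bbabb
  | bbbba => bba
  | aaaa => aa => ε
  | aabba => bba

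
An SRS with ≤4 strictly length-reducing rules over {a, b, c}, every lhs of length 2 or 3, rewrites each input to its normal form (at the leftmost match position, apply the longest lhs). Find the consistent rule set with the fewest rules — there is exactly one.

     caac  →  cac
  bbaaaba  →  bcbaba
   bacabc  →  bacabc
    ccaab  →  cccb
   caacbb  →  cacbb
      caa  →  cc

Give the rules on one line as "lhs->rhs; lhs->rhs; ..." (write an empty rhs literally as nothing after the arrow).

  | caac => cac
  | bbaaaba => bcbaba
  | bacabc
  | ccaab => cccb

aa->c; aac->ac; baa->cb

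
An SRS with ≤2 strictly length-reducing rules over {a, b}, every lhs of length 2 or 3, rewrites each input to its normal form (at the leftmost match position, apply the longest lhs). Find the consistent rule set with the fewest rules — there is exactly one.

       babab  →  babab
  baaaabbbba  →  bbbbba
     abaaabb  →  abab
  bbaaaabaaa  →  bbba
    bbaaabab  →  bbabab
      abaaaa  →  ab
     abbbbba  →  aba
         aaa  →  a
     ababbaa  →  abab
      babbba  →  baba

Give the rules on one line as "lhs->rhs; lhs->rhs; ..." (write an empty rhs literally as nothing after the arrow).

aa->; abb->ab

  | babab
  | baaaabbbba => baabbbba => bbbbba
  | abaaabb => ababb => abab
  | bbaaaabaaa => bbaabaaa => bbbaaa => bbba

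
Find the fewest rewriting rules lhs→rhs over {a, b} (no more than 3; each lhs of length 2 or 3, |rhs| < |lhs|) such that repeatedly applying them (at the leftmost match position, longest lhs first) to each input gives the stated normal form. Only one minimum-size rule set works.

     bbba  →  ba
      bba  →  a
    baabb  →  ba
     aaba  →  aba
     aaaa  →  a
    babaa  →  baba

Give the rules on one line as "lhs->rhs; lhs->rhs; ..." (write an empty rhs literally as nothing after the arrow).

aa->a; bb->

  | bbba => ba
  | bba => a
  | baabb => babb => ba
  | aaba => aba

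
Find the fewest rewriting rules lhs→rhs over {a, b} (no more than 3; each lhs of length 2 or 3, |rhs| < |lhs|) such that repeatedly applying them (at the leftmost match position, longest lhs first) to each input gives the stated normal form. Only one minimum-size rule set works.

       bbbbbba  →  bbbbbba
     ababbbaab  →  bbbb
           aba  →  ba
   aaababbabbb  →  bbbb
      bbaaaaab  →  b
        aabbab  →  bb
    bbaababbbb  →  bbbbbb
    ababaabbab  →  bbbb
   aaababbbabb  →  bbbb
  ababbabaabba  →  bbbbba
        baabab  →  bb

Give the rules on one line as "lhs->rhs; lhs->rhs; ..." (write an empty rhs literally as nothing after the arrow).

aab->; ab->b; baa->

  | bbbbbba
  | ababbbaab => babbbaab => bbbbaab => bbbb
  | aba => ba
  | aaababbabbb => aabbabbb => babbb => bbbb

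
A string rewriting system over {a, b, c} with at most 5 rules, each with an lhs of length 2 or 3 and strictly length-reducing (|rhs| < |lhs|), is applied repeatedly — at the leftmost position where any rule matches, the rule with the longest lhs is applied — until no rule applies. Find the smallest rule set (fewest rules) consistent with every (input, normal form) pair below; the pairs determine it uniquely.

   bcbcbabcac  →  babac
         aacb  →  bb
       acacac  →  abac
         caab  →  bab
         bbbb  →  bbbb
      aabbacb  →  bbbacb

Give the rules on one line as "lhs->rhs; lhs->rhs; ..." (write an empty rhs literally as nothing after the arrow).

aa->b; bbc->; bc->b; ca->b

  | bcbcbabcac => bbcbabcac => babcac => babac
  | aacb => bcb => bb
  | acacac => abcac => abac
  | caab => bab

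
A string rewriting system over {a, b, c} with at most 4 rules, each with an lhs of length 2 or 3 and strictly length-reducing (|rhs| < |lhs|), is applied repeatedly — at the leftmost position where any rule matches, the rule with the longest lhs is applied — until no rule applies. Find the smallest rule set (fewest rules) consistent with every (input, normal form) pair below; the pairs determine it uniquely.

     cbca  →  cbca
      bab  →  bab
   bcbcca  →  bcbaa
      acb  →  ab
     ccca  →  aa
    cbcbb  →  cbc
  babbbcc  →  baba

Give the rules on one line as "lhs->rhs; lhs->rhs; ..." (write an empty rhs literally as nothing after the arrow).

ac->a; bb->; cc->a

  | cbca
  | bab
  | bcbcca => bcbaa
  | acb => ab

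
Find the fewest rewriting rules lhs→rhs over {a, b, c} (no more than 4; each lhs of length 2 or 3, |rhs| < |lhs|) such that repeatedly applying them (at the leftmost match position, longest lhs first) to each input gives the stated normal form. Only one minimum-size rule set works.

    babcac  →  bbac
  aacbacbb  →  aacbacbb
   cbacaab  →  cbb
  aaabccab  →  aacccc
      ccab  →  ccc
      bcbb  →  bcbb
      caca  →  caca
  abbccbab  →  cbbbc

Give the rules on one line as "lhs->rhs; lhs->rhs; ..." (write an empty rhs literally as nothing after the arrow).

ab->c; bcc->bb; caa->ba

  | babcac => bccac => bbac
  | aacbacbb
  | cbacaab => cbabab => cbcab => cbcc => cbb
  | aaabccab => aacccab => aacccc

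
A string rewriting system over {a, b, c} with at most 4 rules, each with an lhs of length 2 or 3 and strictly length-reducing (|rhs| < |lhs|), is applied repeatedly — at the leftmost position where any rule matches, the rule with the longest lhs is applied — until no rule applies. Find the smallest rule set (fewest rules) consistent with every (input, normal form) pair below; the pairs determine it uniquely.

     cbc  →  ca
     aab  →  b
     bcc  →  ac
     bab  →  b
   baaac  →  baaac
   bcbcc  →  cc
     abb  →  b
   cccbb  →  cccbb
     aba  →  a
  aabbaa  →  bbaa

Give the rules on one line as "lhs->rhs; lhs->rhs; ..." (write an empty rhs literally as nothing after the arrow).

  | cbc => ca
  | aab => b
  | bcc => ac
  | bab => b

aab->b; ab->; bc->a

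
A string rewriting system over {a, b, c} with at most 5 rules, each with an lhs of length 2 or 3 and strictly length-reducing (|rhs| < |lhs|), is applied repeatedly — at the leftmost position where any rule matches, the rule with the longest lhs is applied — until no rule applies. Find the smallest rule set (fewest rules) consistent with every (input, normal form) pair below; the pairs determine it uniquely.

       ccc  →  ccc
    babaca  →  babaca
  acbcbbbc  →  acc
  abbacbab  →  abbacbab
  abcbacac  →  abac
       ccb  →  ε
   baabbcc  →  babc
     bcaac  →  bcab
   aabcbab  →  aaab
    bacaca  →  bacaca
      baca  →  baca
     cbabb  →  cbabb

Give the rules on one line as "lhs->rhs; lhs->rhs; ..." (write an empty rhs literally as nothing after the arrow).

aac->ab; bbc->c; bcb->; ccb->

  | ccc
  | babaca
  | acbcbbbc => acbbc => acc
  | abbacbab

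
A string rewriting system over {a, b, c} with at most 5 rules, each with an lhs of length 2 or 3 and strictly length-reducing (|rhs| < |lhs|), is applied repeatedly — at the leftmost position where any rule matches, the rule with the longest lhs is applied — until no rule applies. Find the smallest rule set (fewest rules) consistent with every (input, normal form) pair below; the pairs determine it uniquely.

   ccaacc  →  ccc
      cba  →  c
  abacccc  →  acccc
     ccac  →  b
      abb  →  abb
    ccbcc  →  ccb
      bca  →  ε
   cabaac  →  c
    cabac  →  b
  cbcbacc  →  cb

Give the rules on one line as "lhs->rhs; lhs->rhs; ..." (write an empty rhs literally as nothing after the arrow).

  | ccaacc => cbacc => ccc
  | cba => c
  | abacccc => acccc
  | ccac => ca => b

ba->; bc->b; ca->b; cac->a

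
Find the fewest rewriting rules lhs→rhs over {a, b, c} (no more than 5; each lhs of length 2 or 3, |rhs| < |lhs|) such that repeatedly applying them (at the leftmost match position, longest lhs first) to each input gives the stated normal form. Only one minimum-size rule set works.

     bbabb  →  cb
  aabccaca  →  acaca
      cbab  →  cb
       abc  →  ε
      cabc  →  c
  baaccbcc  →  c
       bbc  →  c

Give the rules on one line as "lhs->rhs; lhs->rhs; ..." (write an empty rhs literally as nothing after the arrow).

ab->c; ba->; bb->; cc->

  | bbabb => abb => cb
  | aabccaca => acccaca => acaca
  | cbab => cb
  | abc => cc => ε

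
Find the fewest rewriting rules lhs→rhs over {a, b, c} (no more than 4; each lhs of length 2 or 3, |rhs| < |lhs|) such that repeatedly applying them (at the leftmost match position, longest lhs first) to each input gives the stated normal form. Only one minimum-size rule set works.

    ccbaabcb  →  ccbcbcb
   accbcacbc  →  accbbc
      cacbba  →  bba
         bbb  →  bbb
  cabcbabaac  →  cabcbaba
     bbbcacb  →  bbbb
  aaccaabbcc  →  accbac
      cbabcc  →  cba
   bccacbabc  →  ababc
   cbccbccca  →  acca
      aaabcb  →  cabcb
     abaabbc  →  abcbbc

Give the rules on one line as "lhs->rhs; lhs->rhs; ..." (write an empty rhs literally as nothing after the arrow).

  | ccbaabcb => ccbcbcb
  | accbcacbc => accbbc
  | cacbba => bba
  | bbb

aa->c; aac->a; bcc->ac; cac->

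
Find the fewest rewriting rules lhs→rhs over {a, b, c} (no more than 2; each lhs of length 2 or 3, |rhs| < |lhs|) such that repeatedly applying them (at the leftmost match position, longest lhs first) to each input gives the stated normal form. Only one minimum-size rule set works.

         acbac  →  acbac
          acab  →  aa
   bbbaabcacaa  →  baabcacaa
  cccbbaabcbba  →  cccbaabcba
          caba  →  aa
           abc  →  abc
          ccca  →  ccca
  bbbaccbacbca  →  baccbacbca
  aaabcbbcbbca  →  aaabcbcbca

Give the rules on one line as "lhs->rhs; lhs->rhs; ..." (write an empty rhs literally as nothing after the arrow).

  | acbac
  | acab => aa
  | bbbaabcacaa => bbaabcacaa => baabcacaa
  | cccbbaabcbba => cccbaabcbba => cccbaabcba

bb->b; cab->a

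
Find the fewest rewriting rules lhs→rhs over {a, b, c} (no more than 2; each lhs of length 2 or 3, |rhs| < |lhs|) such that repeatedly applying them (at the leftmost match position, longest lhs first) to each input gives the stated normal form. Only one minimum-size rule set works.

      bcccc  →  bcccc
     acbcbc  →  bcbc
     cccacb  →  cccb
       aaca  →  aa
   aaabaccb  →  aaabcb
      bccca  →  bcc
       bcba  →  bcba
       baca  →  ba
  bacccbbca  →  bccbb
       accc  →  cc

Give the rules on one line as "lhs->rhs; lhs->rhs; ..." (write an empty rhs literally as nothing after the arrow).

ac->; ca->

  | bcccc
  | acbcbc => bcbc
  | cccacb => cccb
  | aaca => aa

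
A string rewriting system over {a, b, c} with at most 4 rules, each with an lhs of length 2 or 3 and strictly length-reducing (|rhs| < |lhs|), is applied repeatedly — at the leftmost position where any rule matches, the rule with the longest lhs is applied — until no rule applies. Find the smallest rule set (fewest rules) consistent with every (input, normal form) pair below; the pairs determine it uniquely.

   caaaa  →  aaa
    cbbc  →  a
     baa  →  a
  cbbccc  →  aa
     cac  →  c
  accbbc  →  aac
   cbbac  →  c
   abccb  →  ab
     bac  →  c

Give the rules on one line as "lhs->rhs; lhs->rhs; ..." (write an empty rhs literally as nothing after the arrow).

ba->; bb->; ca->; cc->a

  | caaaa => aaa
  | cbbc => cc => a
  | baa => a
  | cbbccc => cccc => acc => aa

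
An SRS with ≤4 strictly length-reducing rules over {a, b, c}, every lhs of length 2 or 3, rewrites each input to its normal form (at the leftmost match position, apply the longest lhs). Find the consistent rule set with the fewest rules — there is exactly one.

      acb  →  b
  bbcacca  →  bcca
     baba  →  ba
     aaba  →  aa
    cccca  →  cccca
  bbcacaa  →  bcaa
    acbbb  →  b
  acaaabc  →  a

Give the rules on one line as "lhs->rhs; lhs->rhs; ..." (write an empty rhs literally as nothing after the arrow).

  | acb => b
  | bbcacca => bcacca => bcca
  | baba => ba
  | aaba => aa

ab->; ac->; bb->b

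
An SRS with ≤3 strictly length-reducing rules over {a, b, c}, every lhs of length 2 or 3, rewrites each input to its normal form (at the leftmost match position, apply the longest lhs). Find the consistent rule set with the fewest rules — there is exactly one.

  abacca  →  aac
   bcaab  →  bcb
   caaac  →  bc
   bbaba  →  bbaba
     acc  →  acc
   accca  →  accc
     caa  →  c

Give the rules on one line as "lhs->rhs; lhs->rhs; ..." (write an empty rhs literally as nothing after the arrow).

  | abacca => aaca => aac
  | bcaab => bcab => bcb
  | caaac => caac => cac => bc
  | bbaba

bac->a; ca->c; cac->bc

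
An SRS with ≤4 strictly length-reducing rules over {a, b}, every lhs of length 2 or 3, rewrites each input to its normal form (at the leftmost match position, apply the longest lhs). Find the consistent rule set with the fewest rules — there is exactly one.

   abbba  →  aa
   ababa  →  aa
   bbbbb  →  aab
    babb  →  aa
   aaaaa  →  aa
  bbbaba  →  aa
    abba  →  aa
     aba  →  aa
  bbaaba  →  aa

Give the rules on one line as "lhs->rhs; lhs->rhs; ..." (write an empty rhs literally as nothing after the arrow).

  | abbba => aaba => aaa => aa
  | ababa => aaba => aaa => aa
  | bbbbb => abbb => aab
  | babb => abb => aa

aaa->aa; ba->a; bb->a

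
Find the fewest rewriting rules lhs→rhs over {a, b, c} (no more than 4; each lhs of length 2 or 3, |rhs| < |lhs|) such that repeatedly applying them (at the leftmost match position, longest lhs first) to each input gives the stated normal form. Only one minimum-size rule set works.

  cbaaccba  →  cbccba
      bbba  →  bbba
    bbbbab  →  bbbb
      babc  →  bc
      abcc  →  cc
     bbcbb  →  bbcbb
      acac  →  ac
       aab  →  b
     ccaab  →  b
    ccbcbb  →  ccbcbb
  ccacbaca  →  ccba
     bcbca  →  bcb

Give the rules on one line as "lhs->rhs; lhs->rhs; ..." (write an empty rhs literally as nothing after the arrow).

aa->; ab->; ca->

  | cbaaccba => cbccba
  | bbba
  | bbbbab => bbbb
  | babc => bc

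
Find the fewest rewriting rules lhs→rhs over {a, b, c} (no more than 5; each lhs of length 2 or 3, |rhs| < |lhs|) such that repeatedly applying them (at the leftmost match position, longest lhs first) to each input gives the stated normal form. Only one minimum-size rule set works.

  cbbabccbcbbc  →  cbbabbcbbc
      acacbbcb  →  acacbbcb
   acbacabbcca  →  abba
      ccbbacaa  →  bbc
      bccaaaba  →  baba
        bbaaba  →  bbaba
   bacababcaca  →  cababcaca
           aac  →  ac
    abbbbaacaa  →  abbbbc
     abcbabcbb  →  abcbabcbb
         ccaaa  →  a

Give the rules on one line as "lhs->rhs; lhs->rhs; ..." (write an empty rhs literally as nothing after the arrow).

  | cbbabccbcbbc => cbbabbcbbc
  | acacbbcb
  | acbacabbcca => accabbcca => aabbcca => abbcca => abba
  | ccbbacaa => bbacaa => bcaa => bbc

aa->a; bac->c; caa->bc; cc->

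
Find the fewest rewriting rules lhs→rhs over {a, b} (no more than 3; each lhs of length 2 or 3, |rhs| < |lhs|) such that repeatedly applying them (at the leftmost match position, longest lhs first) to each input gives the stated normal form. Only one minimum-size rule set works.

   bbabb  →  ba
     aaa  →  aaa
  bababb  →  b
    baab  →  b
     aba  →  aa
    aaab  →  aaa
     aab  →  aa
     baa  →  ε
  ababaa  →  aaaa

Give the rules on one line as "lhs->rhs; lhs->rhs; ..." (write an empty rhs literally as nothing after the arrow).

  | bbabb => babb => bab => ba
  | aaa
  | bababb => baabb => bb => b
  | baab => b

ab->a; baa->; bb->b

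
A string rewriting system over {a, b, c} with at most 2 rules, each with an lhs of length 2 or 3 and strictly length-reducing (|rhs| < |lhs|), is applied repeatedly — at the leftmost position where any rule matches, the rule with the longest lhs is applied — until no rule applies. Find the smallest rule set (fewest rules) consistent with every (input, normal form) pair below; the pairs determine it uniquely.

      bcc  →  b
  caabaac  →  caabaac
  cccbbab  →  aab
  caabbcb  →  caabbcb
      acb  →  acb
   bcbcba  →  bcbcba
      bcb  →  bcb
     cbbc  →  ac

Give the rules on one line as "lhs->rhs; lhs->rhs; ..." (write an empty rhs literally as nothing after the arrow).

cbb->a; cc->

  | bcc => b
  | caabaac
  | cccbbab => cbbab => aab
  | caabbcb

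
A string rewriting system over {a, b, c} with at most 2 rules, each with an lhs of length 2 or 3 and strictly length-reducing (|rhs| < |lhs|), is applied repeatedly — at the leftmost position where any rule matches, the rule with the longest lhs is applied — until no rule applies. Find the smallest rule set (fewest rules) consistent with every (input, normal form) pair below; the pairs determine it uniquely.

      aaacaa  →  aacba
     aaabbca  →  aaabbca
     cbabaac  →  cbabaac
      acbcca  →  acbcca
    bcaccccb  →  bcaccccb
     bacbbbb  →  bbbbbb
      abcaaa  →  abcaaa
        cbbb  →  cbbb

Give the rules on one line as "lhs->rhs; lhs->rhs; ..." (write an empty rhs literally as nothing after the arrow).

aca->cb; bac->bb

  | aaacaa => aacba
  | aaabbca
  | cbabaac
  | acbcca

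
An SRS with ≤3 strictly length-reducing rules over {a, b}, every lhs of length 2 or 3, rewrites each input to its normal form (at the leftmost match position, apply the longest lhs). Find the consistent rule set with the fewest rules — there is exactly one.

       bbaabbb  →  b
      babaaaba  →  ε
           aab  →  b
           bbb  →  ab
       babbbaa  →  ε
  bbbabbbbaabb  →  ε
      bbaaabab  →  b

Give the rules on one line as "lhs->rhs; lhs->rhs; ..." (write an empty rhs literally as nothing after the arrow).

  | bbaabbb => aaabbb => abbb => aab => b
  | babaaaba => baaaba => aaba => ba => ε
  | aab => b
  | bbb => ab

aa->; ba->; bb->a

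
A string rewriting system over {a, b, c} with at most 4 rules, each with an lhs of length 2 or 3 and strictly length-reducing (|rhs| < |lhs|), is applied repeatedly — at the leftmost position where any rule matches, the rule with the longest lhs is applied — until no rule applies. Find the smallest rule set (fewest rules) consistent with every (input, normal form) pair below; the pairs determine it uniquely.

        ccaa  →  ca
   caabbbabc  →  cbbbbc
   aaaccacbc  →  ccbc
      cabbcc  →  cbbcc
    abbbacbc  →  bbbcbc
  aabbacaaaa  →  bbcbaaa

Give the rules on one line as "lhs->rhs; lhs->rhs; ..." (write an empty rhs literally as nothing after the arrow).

ab->b; ac->c; aca->cb; cca->c

  | ccaa => ca
  | caabbbabc => cabbbabc => cbbbabc => cbbbbc
  | aaaccacbc => aaccacbc => accacbc => ccacbc => ccbc
  | cabbcc => cbbcc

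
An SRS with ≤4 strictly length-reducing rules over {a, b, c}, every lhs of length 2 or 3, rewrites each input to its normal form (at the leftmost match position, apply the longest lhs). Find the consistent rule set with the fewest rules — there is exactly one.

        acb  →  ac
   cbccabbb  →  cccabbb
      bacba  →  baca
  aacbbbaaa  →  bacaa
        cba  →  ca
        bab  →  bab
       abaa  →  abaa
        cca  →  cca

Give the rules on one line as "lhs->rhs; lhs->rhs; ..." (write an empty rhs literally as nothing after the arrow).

  | acb => ac
  | cbccabbb => cccabbb
  | bacba => baca
  | aacbbbaaa => bbbaaa => bacaa

aac->; bba->ac; cb->c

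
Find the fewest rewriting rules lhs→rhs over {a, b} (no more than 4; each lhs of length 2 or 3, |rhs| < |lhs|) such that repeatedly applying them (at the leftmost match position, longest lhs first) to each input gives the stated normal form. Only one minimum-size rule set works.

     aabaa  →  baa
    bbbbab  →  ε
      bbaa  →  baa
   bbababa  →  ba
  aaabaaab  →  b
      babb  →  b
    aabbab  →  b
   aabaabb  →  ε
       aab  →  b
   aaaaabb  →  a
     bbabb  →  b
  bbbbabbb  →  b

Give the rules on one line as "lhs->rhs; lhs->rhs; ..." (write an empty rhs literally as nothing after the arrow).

  | aabaa => bbaa => baa
  | bbbbab => abab => ab => ε
  | bbaa => baa
  | bbababa => bababa => baba => ba

aab->bb; ab->; bb->b; bbb->a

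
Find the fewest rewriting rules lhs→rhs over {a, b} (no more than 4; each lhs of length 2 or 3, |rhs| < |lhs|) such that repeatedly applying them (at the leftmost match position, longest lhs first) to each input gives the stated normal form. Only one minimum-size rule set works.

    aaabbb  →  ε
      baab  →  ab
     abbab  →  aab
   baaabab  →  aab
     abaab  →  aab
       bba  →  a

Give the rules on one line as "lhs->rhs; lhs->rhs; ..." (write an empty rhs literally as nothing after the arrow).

aaa->b; ba->; bb->

  | aaabbb => bbbb => bb => ε
  | baab => ab
  | abbab => aab
  | baaabab => aabab => aab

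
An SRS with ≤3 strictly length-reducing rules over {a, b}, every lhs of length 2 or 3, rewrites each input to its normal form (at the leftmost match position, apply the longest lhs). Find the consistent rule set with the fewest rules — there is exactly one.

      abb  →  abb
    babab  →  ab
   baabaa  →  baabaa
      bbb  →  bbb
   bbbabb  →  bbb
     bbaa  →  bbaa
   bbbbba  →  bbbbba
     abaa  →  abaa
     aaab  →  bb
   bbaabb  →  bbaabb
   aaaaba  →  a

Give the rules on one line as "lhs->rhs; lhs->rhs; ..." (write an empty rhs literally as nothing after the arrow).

aaa->b; bab->

  | abb
  | babab => ab
  | baabaa
  | bbb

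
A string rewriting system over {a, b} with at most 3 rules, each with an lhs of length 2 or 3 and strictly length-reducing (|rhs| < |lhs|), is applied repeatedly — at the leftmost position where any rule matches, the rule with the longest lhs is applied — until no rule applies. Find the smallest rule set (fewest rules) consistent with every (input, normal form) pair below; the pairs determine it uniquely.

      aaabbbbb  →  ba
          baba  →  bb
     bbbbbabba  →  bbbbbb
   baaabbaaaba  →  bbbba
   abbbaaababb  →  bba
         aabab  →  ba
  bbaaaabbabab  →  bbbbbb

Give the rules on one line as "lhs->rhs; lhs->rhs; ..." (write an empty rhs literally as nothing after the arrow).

  | aaabbbbb => babbbbb => babbbb => babbb => babb => bab => ba
  | baba => baa => bb
  | bbbbbabba => bbbbbaba => bbbbbaa => bbbbbb
  | baaabbaaaba => bbabbaaaba => bbabaaaba => bbaaaaba => bbbaaba => bbbba

aa->b; aab->b; ab->a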